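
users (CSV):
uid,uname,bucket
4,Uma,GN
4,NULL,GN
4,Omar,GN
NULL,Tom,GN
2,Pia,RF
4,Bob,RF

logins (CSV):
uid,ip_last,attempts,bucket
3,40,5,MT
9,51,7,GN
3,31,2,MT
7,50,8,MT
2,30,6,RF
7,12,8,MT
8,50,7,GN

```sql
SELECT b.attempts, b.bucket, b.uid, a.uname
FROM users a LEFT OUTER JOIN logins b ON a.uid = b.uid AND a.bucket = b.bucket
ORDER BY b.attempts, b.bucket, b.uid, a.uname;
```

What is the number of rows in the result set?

6

LEFT JOIN keeps every row from `users`; unmatched rows get NULL for `logins`'s columns.
Matching on a.uid = b.uid AND a.bucket = b.bucket. A NULL in a compared column never satisfies the condition.
- a[0] uid=4, bucket=GN → no match; kept with NULLs on the b side.
- a[1] uid=4, bucket=GN → no match; kept with NULLs on the b side.
- a[2] uid=4, bucket=GN → no match; kept with NULLs on the b side.
- a[3] uid=NULL, bucket=GN → no match; kept with NULLs on the b side.
- a[4] uid=2, bucket=RF → 1 match(es) in b → 1 row(s).
- a[5] uid=4, bucket=RF → no match; kept with NULLs on the b side.
Total: 1 matched + 5 padded = 6 rows.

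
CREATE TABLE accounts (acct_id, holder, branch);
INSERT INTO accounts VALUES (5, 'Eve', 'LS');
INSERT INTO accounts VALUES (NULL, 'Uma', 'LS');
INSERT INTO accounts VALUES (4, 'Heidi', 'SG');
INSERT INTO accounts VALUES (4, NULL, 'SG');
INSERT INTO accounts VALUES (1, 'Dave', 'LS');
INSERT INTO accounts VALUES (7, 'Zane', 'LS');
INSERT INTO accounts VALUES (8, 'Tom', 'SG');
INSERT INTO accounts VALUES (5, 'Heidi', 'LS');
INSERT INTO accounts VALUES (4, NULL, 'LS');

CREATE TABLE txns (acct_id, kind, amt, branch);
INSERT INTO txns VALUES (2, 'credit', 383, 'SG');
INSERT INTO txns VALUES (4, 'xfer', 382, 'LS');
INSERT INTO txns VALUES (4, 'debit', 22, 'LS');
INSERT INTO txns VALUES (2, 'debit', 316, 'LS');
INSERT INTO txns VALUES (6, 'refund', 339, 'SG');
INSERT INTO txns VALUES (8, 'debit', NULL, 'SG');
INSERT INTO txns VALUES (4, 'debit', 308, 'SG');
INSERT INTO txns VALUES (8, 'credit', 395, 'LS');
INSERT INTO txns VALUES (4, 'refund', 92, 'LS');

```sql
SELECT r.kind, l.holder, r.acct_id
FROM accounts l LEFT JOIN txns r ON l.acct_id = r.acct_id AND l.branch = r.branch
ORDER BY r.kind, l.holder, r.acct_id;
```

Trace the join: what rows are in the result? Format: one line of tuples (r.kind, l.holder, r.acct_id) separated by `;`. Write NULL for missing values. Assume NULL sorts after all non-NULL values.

(debit, Heidi, 4); (debit, Tom, 8); (debit, NULL, 4); (debit, NULL, 4); (refund, NULL, 4); (xfer, NULL, 4); (NULL, Dave, NULL); (NULL, Eve, NULL); (NULL, Heidi, NULL); (NULL, Uma, NULL); (NULL, Zane, NULL)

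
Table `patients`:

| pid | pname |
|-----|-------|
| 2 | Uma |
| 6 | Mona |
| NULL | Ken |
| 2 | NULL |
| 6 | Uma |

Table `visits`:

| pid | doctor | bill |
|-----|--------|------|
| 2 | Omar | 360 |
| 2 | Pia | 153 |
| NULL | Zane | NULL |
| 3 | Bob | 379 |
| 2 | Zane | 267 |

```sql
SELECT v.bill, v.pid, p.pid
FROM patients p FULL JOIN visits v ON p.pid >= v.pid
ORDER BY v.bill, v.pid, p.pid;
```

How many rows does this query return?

16

FULL OUTER JOIN keeps every row from both sides; unmatched rows get NULL for the other side's columns.
Matching on p.pid >= v.pid. A NULL in a compared column never satisfies the condition.
- pid=2: 3 matching v row(s), so 3 row(s) emitted.
- pid=6: 4 matching v row(s), so 4 row(s) emitted.
- pid=NULL: no v row matches, row kept with v columns NULL.
- pid=2: 3 matching v row(s), so 3 row(s) emitted.
- pid=6: 4 matching v row(s), so 4 row(s) emitted.
- plus 1 unmatched v row(s), each kept with NULL p columns.
Total: 14 matched + 2 padded = 16 rows.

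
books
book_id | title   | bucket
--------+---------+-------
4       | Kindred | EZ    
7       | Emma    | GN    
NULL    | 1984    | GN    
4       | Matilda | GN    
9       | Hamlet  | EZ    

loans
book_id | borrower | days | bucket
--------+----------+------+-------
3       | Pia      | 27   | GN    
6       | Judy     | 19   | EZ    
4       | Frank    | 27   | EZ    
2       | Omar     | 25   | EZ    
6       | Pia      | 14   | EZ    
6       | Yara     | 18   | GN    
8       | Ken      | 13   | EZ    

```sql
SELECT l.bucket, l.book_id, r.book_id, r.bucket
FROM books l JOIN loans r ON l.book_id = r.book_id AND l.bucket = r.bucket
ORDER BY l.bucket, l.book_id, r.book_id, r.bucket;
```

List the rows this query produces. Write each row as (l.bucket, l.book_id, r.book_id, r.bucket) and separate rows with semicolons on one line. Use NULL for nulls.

INNER JOIN keeps only pairs where the ON condition holds.
Matching on l.book_id = r.book_id AND l.bucket = r.bucket. A NULL in a compared column never satisfies the condition.
- l[0] book_id=4, bucket=EZ → 1 match(es) in r → 1 row(s).
- l[1] book_id=7, bucket=GN → no match; dropped.
- l[2] book_id=NULL, bucket=GN → no match; dropped.
- l[3] book_id=4, bucket=GN → no match; dropped.
- l[4] book_id=9, bucket=EZ → no match; dropped.
After projecting and ordering:
l.bucket | l.book_id | r.book_id | r.bucket
EZ | 4 | 4 | EZ

(EZ, 4, 4, EZ)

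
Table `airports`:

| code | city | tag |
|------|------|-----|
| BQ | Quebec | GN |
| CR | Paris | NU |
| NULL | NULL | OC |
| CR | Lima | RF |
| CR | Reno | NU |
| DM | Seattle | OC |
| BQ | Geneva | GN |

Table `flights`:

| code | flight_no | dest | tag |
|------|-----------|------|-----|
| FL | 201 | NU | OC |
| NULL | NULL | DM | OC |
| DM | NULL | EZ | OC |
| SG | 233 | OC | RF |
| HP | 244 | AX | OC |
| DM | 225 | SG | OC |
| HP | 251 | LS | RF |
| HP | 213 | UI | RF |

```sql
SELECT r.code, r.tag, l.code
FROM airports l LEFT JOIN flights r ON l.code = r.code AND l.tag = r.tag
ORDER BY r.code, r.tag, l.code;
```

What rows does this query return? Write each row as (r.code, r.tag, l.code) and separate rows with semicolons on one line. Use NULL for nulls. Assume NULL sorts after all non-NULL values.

LEFT JOIN keeps every row from `airports`; unmatched rows get NULL for `flights`'s columns.
Matching on l.code = r.code AND l.tag = r.tag. A NULL in a compared column never satisfies the condition.
Matched pairs: 2; unmatched l rows kept: 6.

(DM, OC, DM); (DM, OC, DM); (NULL, NULL, BQ); (NULL, NULL, BQ); (NULL, NULL, CR); (NULL, NULL, CR); (NULL, NULL, CR); (NULL, NULL, NULL)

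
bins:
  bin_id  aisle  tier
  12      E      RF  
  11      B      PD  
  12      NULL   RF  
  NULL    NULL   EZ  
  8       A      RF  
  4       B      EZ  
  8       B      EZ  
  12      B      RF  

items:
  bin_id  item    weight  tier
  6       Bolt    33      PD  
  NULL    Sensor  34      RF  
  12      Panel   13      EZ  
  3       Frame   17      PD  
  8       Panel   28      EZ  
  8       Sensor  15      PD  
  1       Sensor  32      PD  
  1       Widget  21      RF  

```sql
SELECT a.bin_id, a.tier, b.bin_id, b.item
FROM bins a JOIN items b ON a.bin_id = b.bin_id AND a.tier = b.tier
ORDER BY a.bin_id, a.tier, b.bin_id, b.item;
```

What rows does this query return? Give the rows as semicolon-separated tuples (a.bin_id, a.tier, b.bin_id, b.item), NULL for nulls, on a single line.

(8, EZ, 8, Panel)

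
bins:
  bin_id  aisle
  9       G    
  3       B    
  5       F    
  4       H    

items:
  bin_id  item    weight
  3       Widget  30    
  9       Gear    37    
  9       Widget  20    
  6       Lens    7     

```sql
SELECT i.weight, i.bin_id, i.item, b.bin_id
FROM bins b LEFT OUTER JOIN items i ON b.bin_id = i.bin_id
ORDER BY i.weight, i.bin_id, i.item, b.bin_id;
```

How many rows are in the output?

5

LEFT JOIN keeps every row from `bins`; unmatched rows get NULL for `items`'s columns.
Matching on b.bin_id = i.bin_id.
- bin_id=9: 2 matching i row(s), so 2 row(s) emitted.
- bin_id=3: 1 matching i row(s), so 1 row(s) emitted.
- bin_id=5: no i row matches, row kept with i columns NULL.
- bin_id=4: no i row matches, row kept with i columns NULL.
Total: 3 matched + 2 padded = 5 rows.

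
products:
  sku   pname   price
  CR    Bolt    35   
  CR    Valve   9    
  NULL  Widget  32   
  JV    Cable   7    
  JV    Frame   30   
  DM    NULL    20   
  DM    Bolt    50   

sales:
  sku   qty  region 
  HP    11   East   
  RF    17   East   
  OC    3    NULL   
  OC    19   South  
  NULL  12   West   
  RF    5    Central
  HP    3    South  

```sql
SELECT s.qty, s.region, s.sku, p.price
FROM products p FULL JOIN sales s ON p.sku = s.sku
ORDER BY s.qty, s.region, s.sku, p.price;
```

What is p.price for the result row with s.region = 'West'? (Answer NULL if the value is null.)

NULL

FULL OUTER JOIN keeps every row from both sides; unmatched rows get NULL for the other side's columns.
Matching on p.sku = s.sku. A NULL in a compared column never satisfies the condition.
Matched pairs: 0; unmatched p rows kept: 7; unmatched s rows kept: 7.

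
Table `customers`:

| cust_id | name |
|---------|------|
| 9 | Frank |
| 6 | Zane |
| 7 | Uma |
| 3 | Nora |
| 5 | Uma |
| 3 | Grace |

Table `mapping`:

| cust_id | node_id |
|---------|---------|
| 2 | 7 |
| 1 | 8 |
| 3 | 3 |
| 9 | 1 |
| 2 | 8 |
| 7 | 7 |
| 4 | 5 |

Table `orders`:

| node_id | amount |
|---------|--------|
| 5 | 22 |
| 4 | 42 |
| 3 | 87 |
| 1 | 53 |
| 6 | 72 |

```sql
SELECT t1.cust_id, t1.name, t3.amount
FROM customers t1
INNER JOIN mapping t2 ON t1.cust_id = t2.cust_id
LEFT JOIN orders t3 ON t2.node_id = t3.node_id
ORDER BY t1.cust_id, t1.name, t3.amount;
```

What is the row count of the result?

4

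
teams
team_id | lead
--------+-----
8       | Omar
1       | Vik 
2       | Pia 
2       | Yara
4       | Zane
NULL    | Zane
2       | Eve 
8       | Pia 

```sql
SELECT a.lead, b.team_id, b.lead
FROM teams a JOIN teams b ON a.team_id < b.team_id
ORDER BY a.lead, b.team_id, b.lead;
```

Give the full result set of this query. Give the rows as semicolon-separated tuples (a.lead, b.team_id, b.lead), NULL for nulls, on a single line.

(Eve, 4, Zane); (Eve, 8, Omar); (Eve, 8, Pia); (Pia, 4, Zane); (Pia, 8, Omar); (Pia, 8, Pia); (Vik, 2, Eve); (Vik, 2, Pia); (Vik, 2, Yara); (Vik, 4, Zane); (Vik, 8, Omar); (Vik, 8, Pia); (Yara, 4, Zane); (Yara, 8, Omar); (Yara, 8, Pia); (Zane, 8, Omar); (Zane, 8, Pia)

INNER JOIN keeps only pairs where the ON condition holds.
Matching on a.team_id < b.team_id. A NULL in a compared column never satisfies the condition.
- a (team_id=8) has no partner → excluded.
- a (team_id=1) pairs with 6 row(s) of b.
- a (team_id=2) pairs with 3 row(s) of b.
- a (team_id=2) pairs with 3 row(s) of b.
- a (team_id=4) pairs with 2 row(s) of b.
- a (team_id=NULL) has no partner → excluded.
- a (team_id=2) pairs with 3 row(s) of b.
- a (team_id=8) has no partner → excluded.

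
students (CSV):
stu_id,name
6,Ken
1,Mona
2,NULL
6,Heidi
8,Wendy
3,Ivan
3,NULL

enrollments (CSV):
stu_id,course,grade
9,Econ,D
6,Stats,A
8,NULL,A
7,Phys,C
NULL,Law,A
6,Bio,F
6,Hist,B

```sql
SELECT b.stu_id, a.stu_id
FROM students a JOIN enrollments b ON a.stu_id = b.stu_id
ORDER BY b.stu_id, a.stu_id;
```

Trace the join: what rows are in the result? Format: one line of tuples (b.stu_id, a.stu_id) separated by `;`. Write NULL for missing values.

(6, 6); (6, 6); (6, 6); (6, 6); (6, 6); (6, 6); (8, 8)

INNER JOIN keeps only pairs where the ON condition holds.
Matching on a.stu_id = b.stu_id. A NULL in a compared column never satisfies the condition.
Matched pairs: 7.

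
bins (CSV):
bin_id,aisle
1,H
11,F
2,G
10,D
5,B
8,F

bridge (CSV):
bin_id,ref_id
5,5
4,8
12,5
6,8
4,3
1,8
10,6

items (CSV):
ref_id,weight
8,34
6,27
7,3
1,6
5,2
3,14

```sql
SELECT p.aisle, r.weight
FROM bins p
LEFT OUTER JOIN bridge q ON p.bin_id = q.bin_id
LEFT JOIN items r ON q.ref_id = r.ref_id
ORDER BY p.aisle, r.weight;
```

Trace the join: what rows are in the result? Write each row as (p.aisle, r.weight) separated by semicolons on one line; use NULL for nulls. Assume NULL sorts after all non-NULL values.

(B, 2); (D, 27); (F, NULL); (F, NULL); (G, NULL); (H, 34)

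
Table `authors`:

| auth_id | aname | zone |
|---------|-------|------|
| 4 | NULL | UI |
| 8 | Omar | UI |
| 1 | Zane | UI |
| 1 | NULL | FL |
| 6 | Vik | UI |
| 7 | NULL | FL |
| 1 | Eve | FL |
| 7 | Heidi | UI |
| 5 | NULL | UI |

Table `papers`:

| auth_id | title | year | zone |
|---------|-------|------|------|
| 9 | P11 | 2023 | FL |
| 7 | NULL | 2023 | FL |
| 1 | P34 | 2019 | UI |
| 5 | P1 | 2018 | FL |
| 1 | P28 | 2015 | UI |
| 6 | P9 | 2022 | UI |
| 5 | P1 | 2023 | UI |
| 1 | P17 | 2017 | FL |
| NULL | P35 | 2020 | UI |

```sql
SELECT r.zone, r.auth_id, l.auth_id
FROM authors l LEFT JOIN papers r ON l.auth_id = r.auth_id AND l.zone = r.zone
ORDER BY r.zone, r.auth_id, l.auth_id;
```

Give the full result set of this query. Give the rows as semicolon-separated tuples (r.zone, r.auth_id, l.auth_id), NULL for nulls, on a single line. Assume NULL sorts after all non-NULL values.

LEFT JOIN keeps every row from `authors`; unmatched rows get NULL for `papers`'s columns.
Matching on l.auth_id = r.auth_id AND l.zone = r.zone. A NULL in a compared column never satisfies the condition.
- l (auth_id=4, zone=UI) has no partner → padded with NULL.
- l (auth_id=8, zone=UI) has no partner → padded with NULL.
- l (auth_id=1, zone=UI) pairs with 2 row(s) of r.
- l (auth_id=1, zone=FL) pairs with 1 row(s) of r.
- l (auth_id=6, zone=UI) pairs with 1 row(s) of r.
- l (auth_id=7, zone=FL) pairs with 1 row(s) of r.
- l (auth_id=1, zone=FL) pairs with 1 row(s) of r.
- l (auth_id=7, zone=UI) has no partner → padded with NULL.
- l (auth_id=5, zone=UI) pairs with 1 row(s) of r.
After projecting and ordering:
r.zone | r.auth_id | l.auth_id
FL | 1 | 1
FL | 1 | 1
FL | 7 | 7
UI | 1 | 1
UI | 1 | 1
UI | 5 | 5
UI | 6 | 6
NULL | NULL | 4
NULL | NULL | 7
NULL | NULL | 8

(FL, 1, 1); (FL, 1, 1); (FL, 7, 7); (UI, 1, 1); (UI, 1, 1); (UI, 5, 5); (UI, 6, 6); (NULL, NULL, 4); (NULL, NULL, 7); (NULL, NULL, 8)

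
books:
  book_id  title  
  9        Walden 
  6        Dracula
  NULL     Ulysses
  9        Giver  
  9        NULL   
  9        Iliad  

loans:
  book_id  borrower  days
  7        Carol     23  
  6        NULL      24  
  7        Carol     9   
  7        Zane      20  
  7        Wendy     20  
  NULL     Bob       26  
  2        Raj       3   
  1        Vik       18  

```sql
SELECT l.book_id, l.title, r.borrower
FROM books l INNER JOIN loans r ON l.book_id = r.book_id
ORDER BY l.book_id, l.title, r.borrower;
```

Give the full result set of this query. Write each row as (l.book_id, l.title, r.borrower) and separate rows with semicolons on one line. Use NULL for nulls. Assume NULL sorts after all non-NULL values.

(6, Dracula, NULL)

INNER JOIN keeps only pairs where the ON condition holds.
Matching on l.book_id = r.book_id. A NULL in a compared column never satisfies the condition.
Matched pairs: 1.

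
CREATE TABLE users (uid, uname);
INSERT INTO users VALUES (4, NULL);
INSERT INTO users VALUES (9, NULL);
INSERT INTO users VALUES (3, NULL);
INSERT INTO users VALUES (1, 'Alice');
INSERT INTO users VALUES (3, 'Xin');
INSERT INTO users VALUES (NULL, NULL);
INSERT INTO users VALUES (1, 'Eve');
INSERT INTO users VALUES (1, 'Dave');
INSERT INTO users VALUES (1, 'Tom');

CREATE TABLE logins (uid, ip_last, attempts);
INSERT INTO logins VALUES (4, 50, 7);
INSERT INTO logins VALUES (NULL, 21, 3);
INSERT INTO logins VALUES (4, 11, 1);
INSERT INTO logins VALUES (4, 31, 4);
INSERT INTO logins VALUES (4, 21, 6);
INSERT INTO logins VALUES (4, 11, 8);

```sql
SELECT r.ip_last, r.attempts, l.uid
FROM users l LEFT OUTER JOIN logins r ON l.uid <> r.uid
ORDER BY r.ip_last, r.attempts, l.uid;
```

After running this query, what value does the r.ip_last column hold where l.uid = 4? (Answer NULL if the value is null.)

LEFT JOIN keeps every row from `users`; unmatched rows get NULL for `logins`'s columns.
Matching on l.uid <> r.uid. A NULL in a compared column never satisfies the condition.
Matched pairs: 35; unmatched l rows kept: 2.

NULL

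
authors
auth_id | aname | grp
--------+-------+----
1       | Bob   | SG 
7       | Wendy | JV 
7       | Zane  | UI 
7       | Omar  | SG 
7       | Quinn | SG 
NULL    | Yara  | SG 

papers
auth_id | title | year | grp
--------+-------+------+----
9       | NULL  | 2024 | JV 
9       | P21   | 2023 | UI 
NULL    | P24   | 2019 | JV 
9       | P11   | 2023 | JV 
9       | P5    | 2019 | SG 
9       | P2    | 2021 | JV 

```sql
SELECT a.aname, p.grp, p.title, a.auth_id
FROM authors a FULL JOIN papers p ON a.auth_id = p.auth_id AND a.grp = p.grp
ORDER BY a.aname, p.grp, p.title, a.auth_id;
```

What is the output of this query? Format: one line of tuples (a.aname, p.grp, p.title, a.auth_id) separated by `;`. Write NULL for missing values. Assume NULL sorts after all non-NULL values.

FULL OUTER JOIN keeps every row from both sides; unmatched rows get NULL for the other side's columns.
Matching on a.auth_id = p.auth_id AND a.grp = p.grp. A NULL in a compared column never satisfies the condition.
Matched pairs: 0; unmatched a rows kept: 6; unmatched p rows kept: 6.

(Bob, NULL, NULL, 1); (Omar, NULL, NULL, 7); (Quinn, NULL, NULL, 7); (Wendy, NULL, NULL, 7); (Yara, NULL, NULL, NULL); (Zane, NULL, NULL, 7); (NULL, JV, P11, NULL); (NULL, JV, P2, NULL); (NULL, JV, P24, NULL); (NULL, JV, NULL, NULL); (NULL, SG, P5, NULL); (NULL, UI, P21, NULL)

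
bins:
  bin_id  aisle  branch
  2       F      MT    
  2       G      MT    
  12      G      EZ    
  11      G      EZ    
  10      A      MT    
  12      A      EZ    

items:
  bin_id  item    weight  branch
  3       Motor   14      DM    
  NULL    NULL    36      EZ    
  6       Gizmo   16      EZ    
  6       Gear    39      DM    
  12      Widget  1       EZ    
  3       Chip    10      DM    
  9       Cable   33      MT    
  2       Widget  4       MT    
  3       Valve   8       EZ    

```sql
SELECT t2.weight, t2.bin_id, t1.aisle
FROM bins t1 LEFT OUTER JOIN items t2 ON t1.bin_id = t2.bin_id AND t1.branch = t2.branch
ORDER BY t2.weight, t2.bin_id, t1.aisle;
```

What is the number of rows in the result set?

LEFT JOIN keeps every row from `bins`; unmatched rows get NULL for `items`'s columns.
Matching on t1.bin_id = t2.bin_id AND t1.branch = t2.branch. A NULL in a compared column never satisfies the condition.
- t1 (bin_id=2, branch=MT) pairs with 1 row(s) of t2.
- t1 (bin_id=2, branch=MT) pairs with 1 row(s) of t2.
- t1 (bin_id=12, branch=EZ) pairs with 1 row(s) of t2.
- t1 (bin_id=11, branch=EZ) has no partner → padded with NULL.
- t1 (bin_id=10, branch=MT) has no partner → padded with NULL.
- t1 (bin_id=12, branch=EZ) pairs with 1 row(s) of t2.
Total: 4 matched + 2 padded = 6 rows.

6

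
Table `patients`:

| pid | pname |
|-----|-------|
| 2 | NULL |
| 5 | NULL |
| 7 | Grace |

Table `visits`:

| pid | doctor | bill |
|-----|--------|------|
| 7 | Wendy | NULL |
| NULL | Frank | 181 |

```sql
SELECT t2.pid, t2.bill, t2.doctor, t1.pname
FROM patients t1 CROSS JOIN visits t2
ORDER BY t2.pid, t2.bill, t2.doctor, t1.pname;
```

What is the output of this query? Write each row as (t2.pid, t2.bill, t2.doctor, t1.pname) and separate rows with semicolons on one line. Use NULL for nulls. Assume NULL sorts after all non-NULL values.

CROSS JOIN pairs every row of `patients` with every row of `visits`: 3 × 2 = 6 rows.
After projecting and ordering:
t2.pid | t2.bill | t2.doctor | t1.pname
7 | NULL | Wendy | Grace
7 | NULL | Wendy | NULL
7 | NULL | Wendy | NULL
NULL | 181 | Frank | Grace
NULL | 181 | Frank | NULL
NULL | 181 | Frank | NULL

(7, NULL, Wendy, Grace); (7, NULL, Wendy, NULL); (7, NULL, Wendy, NULL); (NULL, 181, Frank, Grace); (NULL, 181, Frank, NULL); (NULL, 181, Frank, NULL)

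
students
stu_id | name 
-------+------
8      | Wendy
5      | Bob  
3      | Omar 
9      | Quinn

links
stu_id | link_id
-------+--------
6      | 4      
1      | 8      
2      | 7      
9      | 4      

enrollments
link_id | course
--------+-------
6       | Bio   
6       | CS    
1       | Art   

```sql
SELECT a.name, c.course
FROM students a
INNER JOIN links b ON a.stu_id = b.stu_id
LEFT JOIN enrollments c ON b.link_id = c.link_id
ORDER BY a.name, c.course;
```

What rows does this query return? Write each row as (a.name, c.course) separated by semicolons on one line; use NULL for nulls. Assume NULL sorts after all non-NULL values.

(Quinn, NULL)

Joins associate left-to-right: students INNER JOIN links on stu_id gives 1 intermediate row(s).
Then LEFT JOIN `enrollments c` on link_id: each of those 1 rows is kept; rows whose b.link_id has no match in c get NULL for c's columns.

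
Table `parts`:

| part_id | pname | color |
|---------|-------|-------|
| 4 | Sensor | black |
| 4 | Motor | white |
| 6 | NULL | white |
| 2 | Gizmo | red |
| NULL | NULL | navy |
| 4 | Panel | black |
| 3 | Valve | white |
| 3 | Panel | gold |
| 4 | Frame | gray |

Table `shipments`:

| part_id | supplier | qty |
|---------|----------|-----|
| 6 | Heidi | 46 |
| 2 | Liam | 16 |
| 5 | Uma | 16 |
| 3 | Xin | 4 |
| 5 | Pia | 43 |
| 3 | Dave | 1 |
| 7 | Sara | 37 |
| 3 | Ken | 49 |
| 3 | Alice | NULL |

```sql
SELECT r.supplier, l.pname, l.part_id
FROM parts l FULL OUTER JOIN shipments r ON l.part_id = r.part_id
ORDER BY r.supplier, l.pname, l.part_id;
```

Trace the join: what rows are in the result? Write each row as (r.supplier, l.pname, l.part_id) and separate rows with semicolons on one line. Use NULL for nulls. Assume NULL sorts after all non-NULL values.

(Alice, Panel, 3); (Alice, Valve, 3); (Dave, Panel, 3); (Dave, Valve, 3); (Heidi, NULL, 6); (Ken, Panel, 3); (Ken, Valve, 3); (Liam, Gizmo, 2); (Pia, NULL, NULL); (Sara, NULL, NULL); (Uma, NULL, NULL); (Xin, Panel, 3); (Xin, Valve, 3); (NULL, Frame, 4); (NULL, Motor, 4); (NULL, Panel, 4); (NULL, Sensor, 4); (NULL, NULL, NULL)

FULL OUTER JOIN keeps every row from both sides; unmatched rows get NULL for the other side's columns.
Matching on l.part_id = r.part_id. A NULL in a compared column never satisfies the condition.
- l[0] part_id=4 → no match; kept with NULLs on the r side.
- l[1] part_id=4 → no match; kept with NULLs on the r side.
- l[2] part_id=6 → 1 match(es) in r → 1 row(s).
- l[3] part_id=2 → 1 match(es) in r → 1 row(s).
- l[4] part_id=NULL → no match; kept with NULLs on the r side.
- l[5] part_id=4 → no match; kept with NULLs on the r side.
- l[6] part_id=3 → 4 match(es) in r → 4 row(s).
- l[7] part_id=3 → 4 match(es) in r → 4 row(s).
- l[8] part_id=4 → no match; kept with NULLs on the r side.
- plus 3 unmatched r row(s), each kept with NULL l columns.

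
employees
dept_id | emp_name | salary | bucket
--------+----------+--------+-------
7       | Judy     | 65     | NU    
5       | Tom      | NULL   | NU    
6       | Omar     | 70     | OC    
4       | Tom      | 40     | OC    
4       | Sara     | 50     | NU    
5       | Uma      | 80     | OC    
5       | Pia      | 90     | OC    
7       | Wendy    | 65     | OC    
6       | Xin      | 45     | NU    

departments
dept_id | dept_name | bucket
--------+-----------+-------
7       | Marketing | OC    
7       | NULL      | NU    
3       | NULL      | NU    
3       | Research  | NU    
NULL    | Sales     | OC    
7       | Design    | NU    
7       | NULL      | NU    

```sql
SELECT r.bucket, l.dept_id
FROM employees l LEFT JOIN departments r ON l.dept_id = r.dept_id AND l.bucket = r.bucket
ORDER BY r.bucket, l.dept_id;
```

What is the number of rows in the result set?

11

LEFT JOIN keeps every row from `employees`; unmatched rows get NULL for `departments`'s columns.
Matching on l.dept_id = r.dept_id AND l.bucket = r.bucket. A NULL in a compared column never satisfies the condition.
- l row (dept_id=7, bucket=NU): matches 3 r row(s) → 3 output row(s).
- l row (dept_id=5, bucket=NU): no match → kept, r columns NULL.
- l row (dept_id=6, bucket=OC): no match → kept, r columns NULL.
- l row (dept_id=4, bucket=OC): no match → kept, r columns NULL.
- l row (dept_id=4, bucket=NU): no match → kept, r columns NULL.
- l row (dept_id=5, bucket=OC): no match → kept, r columns NULL.
- l row (dept_id=5, bucket=OC): no match → kept, r columns NULL.
- l row (dept_id=7, bucket=OC): matches 1 r row(s) → 1 output row(s).
- l row (dept_id=6, bucket=NU): no match → kept, r columns NULL.
Total: 4 matched + 7 padded = 11 rows.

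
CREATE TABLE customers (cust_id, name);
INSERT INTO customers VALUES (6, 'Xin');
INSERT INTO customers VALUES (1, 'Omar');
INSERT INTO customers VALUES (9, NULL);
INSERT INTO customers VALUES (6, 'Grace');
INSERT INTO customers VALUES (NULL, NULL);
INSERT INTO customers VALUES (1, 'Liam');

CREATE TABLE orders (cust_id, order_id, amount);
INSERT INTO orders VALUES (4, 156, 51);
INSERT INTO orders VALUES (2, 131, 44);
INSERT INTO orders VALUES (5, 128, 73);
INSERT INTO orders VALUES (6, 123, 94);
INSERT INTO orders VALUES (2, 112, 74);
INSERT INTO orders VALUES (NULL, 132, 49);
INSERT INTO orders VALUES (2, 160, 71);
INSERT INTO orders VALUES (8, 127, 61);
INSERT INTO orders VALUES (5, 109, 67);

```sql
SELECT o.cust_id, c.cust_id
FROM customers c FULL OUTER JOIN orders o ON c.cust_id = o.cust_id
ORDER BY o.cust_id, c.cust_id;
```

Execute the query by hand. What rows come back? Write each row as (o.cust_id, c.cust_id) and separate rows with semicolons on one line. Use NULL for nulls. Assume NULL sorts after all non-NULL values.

FULL OUTER JOIN keeps every row from both sides; unmatched rows get NULL for the other side's columns.
Matching on c.cust_id = o.cust_id. A NULL in a compared column never satisfies the condition.
Matched pairs: 2; unmatched c rows kept: 4; unmatched o rows kept: 8.

(2, NULL); (2, NULL); (2, NULL); (4, NULL); (5, NULL); (5, NULL); (6, 6); (6, 6); (8, NULL); (NULL, 1); (NULL, 1); (NULL, 9); (NULL, NULL); (NULL, NULL)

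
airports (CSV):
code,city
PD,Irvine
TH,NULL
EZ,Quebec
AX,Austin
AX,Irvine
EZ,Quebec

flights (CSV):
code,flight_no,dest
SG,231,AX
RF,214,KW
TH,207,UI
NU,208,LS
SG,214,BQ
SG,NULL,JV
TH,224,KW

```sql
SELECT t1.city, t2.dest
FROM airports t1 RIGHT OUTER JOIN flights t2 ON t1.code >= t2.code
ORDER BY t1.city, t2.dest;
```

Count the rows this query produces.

8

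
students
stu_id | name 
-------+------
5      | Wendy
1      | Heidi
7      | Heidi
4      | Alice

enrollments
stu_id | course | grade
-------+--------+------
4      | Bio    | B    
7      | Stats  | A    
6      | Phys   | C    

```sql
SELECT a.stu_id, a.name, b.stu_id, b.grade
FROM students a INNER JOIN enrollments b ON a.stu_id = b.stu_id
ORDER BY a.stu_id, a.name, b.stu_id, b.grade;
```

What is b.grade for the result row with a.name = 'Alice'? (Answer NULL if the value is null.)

B

INNER JOIN keeps only pairs where the ON condition holds.
Matching on a.stu_id = b.stu_id.
Matched pairs: 2.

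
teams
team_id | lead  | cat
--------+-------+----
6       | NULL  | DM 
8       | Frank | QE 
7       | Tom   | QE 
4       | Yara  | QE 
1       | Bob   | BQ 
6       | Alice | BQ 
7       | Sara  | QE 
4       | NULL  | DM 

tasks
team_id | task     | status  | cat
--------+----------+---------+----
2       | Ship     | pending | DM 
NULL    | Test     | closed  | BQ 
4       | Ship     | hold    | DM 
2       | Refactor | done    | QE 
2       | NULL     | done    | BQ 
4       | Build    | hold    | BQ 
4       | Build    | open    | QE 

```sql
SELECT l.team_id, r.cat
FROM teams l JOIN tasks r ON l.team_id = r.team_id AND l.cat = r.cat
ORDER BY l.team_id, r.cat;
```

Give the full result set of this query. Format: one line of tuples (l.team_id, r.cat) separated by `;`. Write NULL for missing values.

INNER JOIN keeps only pairs where the ON condition holds.
Matching on l.team_id = r.team_id AND l.cat = r.cat. A NULL in a compared column never satisfies the condition.
Matched pairs: 2.

(4, DM); (4, QE)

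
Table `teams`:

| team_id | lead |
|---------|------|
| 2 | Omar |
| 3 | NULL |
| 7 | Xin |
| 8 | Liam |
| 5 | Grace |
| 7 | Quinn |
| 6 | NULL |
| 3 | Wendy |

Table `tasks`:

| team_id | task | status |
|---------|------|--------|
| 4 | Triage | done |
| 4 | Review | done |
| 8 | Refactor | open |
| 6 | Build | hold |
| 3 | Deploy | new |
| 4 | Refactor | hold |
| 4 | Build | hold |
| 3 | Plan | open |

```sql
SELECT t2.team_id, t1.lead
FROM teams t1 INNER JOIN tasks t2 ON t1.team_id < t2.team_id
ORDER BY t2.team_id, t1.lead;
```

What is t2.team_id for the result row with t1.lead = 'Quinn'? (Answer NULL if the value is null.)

INNER JOIN keeps only pairs where the ON condition holds.
Matching on t1.team_id < t2.team_id.
- team_id=2: 8 matching t2 row(s), so 8 row(s) emitted.
- team_id=3: 6 matching t2 row(s), so 6 row(s) emitted.
- team_id=7: 1 matching t2 row(s), so 1 row(s) emitted.
- team_id=8: no matching t2 row, dropped.
- team_id=5: 2 matching t2 row(s), so 2 row(s) emitted.
- team_id=7: 1 matching t2 row(s), so 1 row(s) emitted.
- team_id=6: 1 matching t2 row(s), so 1 row(s) emitted.
- team_id=3: 6 matching t2 row(s), so 6 row(s) emitted.

8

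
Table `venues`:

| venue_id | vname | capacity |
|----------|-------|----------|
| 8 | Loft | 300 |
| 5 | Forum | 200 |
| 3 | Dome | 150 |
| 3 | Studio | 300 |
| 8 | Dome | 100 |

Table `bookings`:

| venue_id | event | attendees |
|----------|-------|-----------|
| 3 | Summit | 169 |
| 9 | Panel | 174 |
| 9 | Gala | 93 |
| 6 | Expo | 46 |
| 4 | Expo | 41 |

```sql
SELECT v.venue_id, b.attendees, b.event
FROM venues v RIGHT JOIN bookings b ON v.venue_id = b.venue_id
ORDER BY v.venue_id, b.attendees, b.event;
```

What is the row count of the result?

6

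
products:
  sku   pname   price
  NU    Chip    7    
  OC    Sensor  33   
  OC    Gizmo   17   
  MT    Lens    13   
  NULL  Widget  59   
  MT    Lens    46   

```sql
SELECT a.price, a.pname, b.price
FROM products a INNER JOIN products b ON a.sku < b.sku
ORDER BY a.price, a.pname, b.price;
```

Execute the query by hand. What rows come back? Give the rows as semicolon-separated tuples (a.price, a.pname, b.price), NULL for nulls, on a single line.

(7, Chip, 17); (7, Chip, 33); (13, Lens, 7); (13, Lens, 17); (13, Lens, 33); (46, Lens, 7); (46, Lens, 17); (46, Lens, 33)

INNER JOIN keeps only pairs where the ON condition holds.
Matching on a.sku < b.sku. A NULL in a compared column never satisfies the condition.
- sku=NU: 2 matching b row(s), so 2 row(s) emitted.
- sku=OC: no matching b row, dropped.
- sku=OC: no matching b row, dropped.
- sku=MT: 3 matching b row(s), so 3 row(s) emitted.
- sku=NULL: no matching b row, dropped.
- sku=MT: 3 matching b row(s), so 3 row(s) emitted.
After projecting and ordering:
a.price | a.pname | b.price
7 | Chip | 17
7 | Chip | 33
13 | Lens | 7
13 | Lens | 17
13 | Lens | 33
46 | Lens | 7
46 | Lens | 17
46 | Lens | 33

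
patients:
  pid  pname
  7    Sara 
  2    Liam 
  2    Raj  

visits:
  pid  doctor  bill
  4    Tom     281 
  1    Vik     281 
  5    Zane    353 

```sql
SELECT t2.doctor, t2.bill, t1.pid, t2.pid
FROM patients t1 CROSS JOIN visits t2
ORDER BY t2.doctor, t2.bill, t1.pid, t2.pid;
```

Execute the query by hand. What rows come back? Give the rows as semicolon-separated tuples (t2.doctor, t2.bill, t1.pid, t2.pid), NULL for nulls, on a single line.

(Tom, 281, 2, 4); (Tom, 281, 2, 4); (Tom, 281, 7, 4); (Vik, 281, 2, 1); (Vik, 281, 2, 1); (Vik, 281, 7, 1); (Zane, 353, 2, 5); (Zane, 353, 2, 5); (Zane, 353, 7, 5)

CROSS JOIN pairs every row of `patients` with every row of `visits`: 3 × 3 = 9 rows.
After projecting and ordering:
t2.doctor | t2.bill | t1.pid | t2.pid
Tom | 281 | 2 | 4
Tom | 281 | 2 | 4
Tom | 281 | 7 | 4
Vik | 281 | 2 | 1
Vik | 281 | 2 | 1
Vik | 281 | 7 | 1
Zane | 353 | 2 | 5
Zane | 353 | 2 | 5
Zane | 353 | 7 | 5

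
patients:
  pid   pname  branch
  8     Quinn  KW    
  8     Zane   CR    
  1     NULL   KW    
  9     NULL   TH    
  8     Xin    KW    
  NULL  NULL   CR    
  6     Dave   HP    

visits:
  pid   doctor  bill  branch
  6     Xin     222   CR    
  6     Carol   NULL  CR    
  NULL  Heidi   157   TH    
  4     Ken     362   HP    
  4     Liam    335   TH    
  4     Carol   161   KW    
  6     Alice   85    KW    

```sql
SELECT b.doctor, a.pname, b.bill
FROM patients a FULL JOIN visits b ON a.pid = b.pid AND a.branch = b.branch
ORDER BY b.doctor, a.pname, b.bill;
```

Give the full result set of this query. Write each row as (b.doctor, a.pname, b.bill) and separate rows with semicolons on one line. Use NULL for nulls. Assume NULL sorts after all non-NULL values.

(Alice, NULL, 85); (Carol, NULL, 161); (Carol, NULL, NULL); (Heidi, NULL, 157); (Ken, NULL, 362); (Liam, NULL, 335); (Xin, NULL, 222); (NULL, Dave, NULL); (NULL, Quinn, NULL); (NULL, Xin, NULL); (NULL, Zane, NULL); (NULL, NULL, NULL); (NULL, NULL, NULL); (NULL, NULL, NULL)

FULL OUTER JOIN keeps every row from both sides; unmatched rows get NULL for the other side's columns.
Matching on a.pid = b.pid AND a.branch = b.branch. A NULL in a compared column never satisfies the condition.
- pid=8, branch=KW: no b row matches, row kept with b columns NULL.
- pid=8, branch=CR: no b row matches, row kept with b columns NULL.
- pid=1, branch=KW: no b row matches, row kept with b columns NULL.
- pid=9, branch=TH: no b row matches, row kept with b columns NULL.
- pid=8, branch=KW: no b row matches, row kept with b columns NULL.
- pid=NULL, branch=CR: no b row matches, row kept with b columns NULL.
- pid=6, branch=HP: no b row matches, row kept with b columns NULL.
- 7 b row(s) had no a match → kept, a columns NULL.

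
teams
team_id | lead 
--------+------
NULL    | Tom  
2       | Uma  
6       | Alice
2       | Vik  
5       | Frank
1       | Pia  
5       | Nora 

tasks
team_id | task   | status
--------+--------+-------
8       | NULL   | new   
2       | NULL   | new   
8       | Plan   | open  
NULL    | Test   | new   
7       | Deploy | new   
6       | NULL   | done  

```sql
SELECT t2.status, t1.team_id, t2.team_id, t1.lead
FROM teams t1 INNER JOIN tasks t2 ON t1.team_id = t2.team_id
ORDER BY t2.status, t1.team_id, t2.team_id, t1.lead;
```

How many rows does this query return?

3

INNER JOIN keeps only pairs where the ON condition holds.
Matching on t1.team_id = t2.team_id. A NULL in a compared column never satisfies the condition.
- t1 (team_id=NULL) has no partner → excluded.
- t1 (team_id=2) pairs with 1 row(s) of t2.
- t1 (team_id=6) pairs with 1 row(s) of t2.
- t1 (team_id=2) pairs with 1 row(s) of t2.
- t1 (team_id=5) has no partner → excluded.
- t1 (team_id=1) has no partner → excluded.
- t1 (team_id=5) has no partner → excluded.
Total: 3 rows.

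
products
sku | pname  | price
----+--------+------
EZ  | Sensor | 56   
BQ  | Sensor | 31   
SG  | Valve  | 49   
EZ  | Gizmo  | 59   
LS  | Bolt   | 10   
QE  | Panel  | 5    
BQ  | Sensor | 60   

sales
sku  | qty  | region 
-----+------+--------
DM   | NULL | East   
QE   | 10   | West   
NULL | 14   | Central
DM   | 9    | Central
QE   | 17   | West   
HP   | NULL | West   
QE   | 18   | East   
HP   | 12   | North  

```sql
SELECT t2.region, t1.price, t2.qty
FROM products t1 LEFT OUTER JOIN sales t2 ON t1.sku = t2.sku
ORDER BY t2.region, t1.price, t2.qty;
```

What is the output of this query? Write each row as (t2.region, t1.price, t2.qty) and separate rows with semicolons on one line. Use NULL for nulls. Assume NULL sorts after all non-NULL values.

(East, 5, 18); (West, 5, 10); (West, 5, 17); (NULL, 10, NULL); (NULL, 31, NULL); (NULL, 49, NULL); (NULL, 56, NULL); (NULL, 59, NULL); (NULL, 60, NULL)

LEFT JOIN keeps every row from `products`; unmatched rows get NULL for `sales`'s columns.
Matching on t1.sku = t2.sku. A NULL in a compared column never satisfies the condition.
- sku=EZ: no t2 row matches, row kept with t2 columns NULL.
- sku=BQ: no t2 row matches, row kept with t2 columns NULL.
- sku=SG: no t2 row matches, row kept with t2 columns NULL.
- sku=EZ: no t2 row matches, row kept with t2 columns NULL.
- sku=LS: no t2 row matches, row kept with t2 columns NULL.
- sku=QE: 3 matching t2 row(s), so 3 row(s) emitted.
- sku=BQ: no t2 row matches, row kept with t2 columns NULL.
After projecting and ordering:
t2.region | t1.price | t2.qty
East | 5 | 18
West | 5 | 10
West | 5 | 17
NULL | 10 | NULL
NULL | 31 | NULL
NULL | 49 | NULL
NULL | 56 | NULL
NULL | 59 | NULL
NULL | 60 | NULL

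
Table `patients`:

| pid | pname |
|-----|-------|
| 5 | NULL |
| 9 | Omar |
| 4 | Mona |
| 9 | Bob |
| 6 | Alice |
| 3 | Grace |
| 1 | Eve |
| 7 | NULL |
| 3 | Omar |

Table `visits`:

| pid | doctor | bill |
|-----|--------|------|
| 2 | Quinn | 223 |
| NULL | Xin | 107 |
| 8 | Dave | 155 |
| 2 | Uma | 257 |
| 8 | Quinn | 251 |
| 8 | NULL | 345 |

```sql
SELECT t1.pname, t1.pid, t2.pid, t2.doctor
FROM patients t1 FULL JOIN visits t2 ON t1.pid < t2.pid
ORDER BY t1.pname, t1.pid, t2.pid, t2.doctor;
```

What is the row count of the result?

26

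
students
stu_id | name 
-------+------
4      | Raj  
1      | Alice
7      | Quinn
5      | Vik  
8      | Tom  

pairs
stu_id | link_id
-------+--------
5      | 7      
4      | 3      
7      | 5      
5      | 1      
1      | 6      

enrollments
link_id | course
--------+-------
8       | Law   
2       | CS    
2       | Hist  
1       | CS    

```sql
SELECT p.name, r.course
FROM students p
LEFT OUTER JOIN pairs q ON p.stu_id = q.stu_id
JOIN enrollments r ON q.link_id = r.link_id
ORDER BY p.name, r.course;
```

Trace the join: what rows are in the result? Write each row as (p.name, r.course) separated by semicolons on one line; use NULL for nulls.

(Vik, CS)

Evaluate left to right. First `students p LEFT JOIN pairs q` on stu_id: 6 row(s).
Then INNER JOIN `enrollments r` on link_id: keep only rows whose q.link_id appears in r.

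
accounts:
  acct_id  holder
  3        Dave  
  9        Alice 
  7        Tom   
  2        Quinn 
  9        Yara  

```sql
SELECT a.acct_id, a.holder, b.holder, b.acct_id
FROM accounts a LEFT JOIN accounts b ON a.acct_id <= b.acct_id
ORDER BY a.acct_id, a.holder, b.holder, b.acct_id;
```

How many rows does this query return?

LEFT JOIN keeps every row from `accounts a`; unmatched rows get NULL for `accounts b`'s columns.
Matching on a.acct_id <= b.acct_id.
- a row (acct_id=3): matches 4 b row(s) → 4 output row(s).
- a row (acct_id=9): matches 2 b row(s) → 2 output row(s).
- a row (acct_id=7): matches 3 b row(s) → 3 output row(s).
- a row (acct_id=2): matches 5 b row(s) → 5 output row(s).
- a row (acct_id=9): matches 2 b row(s) → 2 output row(s).
Total: 16 rows.

16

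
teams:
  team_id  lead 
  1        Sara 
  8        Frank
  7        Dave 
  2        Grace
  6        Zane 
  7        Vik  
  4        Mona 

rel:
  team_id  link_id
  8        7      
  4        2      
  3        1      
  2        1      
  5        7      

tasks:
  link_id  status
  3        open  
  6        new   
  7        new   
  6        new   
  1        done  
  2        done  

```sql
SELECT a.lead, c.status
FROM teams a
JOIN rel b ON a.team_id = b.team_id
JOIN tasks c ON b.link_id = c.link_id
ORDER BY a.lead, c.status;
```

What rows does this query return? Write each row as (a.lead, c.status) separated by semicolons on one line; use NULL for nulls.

(Frank, new); (Grace, done); (Mona, done)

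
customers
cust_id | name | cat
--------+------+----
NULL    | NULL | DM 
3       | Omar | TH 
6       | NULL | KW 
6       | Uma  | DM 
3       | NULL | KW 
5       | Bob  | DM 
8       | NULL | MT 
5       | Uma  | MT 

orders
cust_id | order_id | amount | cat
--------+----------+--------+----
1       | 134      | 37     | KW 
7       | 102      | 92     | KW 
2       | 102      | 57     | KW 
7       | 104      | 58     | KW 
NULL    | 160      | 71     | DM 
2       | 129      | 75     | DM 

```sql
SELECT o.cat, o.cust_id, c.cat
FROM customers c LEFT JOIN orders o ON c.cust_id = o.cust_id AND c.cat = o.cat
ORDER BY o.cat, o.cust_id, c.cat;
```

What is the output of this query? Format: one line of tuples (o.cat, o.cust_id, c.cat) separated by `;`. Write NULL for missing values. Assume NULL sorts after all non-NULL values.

(NULL, NULL, DM); (NULL, NULL, DM); (NULL, NULL, DM); (NULL, NULL, KW); (NULL, NULL, KW); (NULL, NULL, MT); (NULL, NULL, MT); (NULL, NULL, TH)

LEFT JOIN keeps every row from `customers`; unmatched rows get NULL for `orders`'s columns.
Matching on c.cust_id = o.cust_id AND c.cat = o.cat. A NULL in a compared column never satisfies the condition.
Matched pairs: 0; unmatched c rows kept: 8.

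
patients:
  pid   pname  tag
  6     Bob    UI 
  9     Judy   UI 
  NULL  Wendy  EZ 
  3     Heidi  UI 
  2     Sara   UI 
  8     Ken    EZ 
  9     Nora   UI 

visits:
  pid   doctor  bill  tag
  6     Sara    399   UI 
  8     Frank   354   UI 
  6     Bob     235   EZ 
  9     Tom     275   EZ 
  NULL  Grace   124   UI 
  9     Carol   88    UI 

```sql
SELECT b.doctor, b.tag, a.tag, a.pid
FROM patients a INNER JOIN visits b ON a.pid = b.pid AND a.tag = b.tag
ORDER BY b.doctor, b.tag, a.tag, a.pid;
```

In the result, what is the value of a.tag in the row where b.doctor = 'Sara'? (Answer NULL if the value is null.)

INNER JOIN keeps only pairs where the ON condition holds.
Matching on a.pid = b.pid AND a.tag = b.tag. A NULL in a compared column never satisfies the condition.
- a (pid=6, tag=UI) pairs with 1 row(s) of b.
- a (pid=9, tag=UI) pairs with 1 row(s) of b.
- a (pid=NULL, tag=EZ) has no partner → excluded.
- a (pid=3, tag=UI) has no partner → excluded.
- a (pid=2, tag=UI) has no partner → excluded.
- a (pid=8, tag=EZ) has no partner → excluded.
- a (pid=9, tag=UI) pairs with 1 row(s) of b.

UI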